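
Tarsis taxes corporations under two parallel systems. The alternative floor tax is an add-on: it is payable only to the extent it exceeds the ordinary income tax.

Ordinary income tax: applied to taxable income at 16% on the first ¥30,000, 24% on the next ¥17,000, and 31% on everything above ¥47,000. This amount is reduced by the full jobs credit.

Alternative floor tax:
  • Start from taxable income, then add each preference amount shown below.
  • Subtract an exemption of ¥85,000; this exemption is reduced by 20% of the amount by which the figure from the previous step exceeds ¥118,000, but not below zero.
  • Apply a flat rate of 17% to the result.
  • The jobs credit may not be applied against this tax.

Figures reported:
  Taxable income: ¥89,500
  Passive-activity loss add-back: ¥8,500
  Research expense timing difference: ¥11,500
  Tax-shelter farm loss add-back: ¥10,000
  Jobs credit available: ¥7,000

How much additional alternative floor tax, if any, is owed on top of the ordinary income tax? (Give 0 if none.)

¥0

Ordinary income tax:
  ¥30,000 × 16% = ¥4,800
  ¥17,000 × 24% = ¥4,080
  ¥42,500 × 31% = ¥13,175
  → ¥22,055
  Less jobs credit ¥7,000 → ¥15,055

Alternative floor tax:
  Adjusted income: ¥89,500 + ¥8,500 + ¥11,500 + ¥10,000 = ¥119,500
  Exemption: ¥85,000 − 20% × (¥119,500 − ¥118,000) = ¥85,000 − ¥300 = ¥84,700
  Base: ¥119,500 − ¥84,700 = ¥34,800
  ¥34,800 × 17% = ¥5,916

¥5,916 ≤ ¥15,055, so no add-on is due.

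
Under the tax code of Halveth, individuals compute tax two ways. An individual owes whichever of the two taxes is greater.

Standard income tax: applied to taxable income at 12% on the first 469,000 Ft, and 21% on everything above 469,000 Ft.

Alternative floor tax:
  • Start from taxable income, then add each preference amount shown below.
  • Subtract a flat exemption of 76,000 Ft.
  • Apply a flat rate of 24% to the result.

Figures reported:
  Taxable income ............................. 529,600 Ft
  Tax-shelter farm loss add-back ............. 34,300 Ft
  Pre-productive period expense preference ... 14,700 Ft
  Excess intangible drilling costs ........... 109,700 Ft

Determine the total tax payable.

Standard income tax:
  469,000 Ft × 12% = 56,280 Ft
  60,600 Ft × 21% = 12,726 Ft
  → 69,006 Ft

Alternative floor tax:
  Adjusted income: 529,600 Ft + 34,300 Ft + 14,700 Ft + 109,700 Ft = 688,300 Ft
  Less exemption 76,000 Ft → base 612,300 Ft
  612,300 Ft × 24% = 146,952 Ft

146,952 Ft > 69,006 Ft, so the alternative floor tax is the binding amount.

146,952 Ft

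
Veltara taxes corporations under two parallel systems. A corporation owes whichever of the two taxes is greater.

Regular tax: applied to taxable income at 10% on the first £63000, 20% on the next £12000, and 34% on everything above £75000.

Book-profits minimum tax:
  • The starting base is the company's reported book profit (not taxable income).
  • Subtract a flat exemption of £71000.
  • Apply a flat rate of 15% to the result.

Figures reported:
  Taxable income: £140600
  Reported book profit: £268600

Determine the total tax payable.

Book-profits minimum tax:
  Base (reported book profit): £268600
  Less exemption £71000 → base £197600
  £197600 × 15% = £29640

Regular tax:
  £63000 × 10% = £6300
  £12000 × 20% = £2400
  £65600 × 34% = £22304
  → £31004

£31004 > £29640, so the regular tax governs.

£31004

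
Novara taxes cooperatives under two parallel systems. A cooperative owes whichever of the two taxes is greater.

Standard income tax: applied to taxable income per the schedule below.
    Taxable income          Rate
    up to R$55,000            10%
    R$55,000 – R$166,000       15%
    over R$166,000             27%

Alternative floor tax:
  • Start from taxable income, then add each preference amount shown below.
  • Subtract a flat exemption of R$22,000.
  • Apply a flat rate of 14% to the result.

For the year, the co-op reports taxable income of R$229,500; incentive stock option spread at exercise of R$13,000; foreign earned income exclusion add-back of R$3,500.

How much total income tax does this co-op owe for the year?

R$39,295

Alternative floor tax:
  Adjusted income: R$229,500 + R$13,000 + R$3,500 = R$246,000
  Less exemption R$22,000 → base R$224,000
  R$224,000 × 14% = R$31,360

Standard income tax:
  R$55,000 × 10% = R$5,500
  R$111,000 × 15% = R$16,650
  R$63,500 × 27% = R$17,145
  → R$39,295

R$39,295 > R$31,360, so the standard income tax governs.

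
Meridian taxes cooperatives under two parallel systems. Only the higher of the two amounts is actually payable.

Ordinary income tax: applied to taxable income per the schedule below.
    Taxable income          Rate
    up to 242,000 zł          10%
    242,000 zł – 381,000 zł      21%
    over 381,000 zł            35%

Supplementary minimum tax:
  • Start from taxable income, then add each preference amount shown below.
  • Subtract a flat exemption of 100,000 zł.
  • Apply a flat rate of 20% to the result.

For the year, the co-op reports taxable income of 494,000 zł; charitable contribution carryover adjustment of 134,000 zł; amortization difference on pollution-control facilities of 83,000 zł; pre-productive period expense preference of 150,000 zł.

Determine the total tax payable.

152,200 zł

Ordinary income tax:
  242,000 zł × 10% = 24,200 zł
  139,000 zł × 21% = 29,190 zł
  113,000 zł × 35% = 39,550 zł
  → 92,940 zł

Supplementary minimum tax:
  Adjusted income: 494,000 zł + 134,000 zł + 83,000 zł + 150,000 zł = 861,000 zł
  Less exemption 100,000 zł → base 761,000 zł
  761,000 zł × 20% = 152,200 zł

152,200 zł > 92,940 zł, so the supplementary minimum tax is the binding amount.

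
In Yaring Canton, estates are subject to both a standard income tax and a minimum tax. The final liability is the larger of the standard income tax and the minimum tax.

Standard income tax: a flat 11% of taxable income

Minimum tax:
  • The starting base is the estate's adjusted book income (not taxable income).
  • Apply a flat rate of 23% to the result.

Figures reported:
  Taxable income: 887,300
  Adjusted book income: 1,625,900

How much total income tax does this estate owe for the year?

Minimum tax:
  Base (adjusted book income): 1,625,900
  1,625,900 × 23% = 373,957

Standard income tax:
  887,300 × 11% = 97,603

373,957 > 97,603, so the minimum tax is the binding amount.

373,957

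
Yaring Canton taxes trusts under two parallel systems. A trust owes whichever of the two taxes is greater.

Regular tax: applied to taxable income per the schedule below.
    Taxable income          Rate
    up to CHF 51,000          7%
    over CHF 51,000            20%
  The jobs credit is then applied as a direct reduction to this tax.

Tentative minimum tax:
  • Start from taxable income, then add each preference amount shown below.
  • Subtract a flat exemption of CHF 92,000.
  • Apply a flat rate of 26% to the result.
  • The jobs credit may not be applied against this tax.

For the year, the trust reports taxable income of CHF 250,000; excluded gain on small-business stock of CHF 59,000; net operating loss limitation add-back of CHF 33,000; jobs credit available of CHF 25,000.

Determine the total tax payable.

Tentative minimum tax:
  Adjusted income: CHF 250,000 + CHF 59,000 + CHF 33,000 = CHF 342,000
  Less exemption CHF 92,000 → base CHF 250,000
  CHF 250,000 × 26% = CHF 65,000

Regular tax:
  CHF 51,000 × 7% = CHF 3,570
  CHF 199,000 × 20% = CHF 39,800
  → CHF 43,370
  Less jobs credit CHF 25,000 → CHF 18,370

CHF 65,000 > CHF 18,370, so the tentative minimum tax is the binding amount.

CHF 65,000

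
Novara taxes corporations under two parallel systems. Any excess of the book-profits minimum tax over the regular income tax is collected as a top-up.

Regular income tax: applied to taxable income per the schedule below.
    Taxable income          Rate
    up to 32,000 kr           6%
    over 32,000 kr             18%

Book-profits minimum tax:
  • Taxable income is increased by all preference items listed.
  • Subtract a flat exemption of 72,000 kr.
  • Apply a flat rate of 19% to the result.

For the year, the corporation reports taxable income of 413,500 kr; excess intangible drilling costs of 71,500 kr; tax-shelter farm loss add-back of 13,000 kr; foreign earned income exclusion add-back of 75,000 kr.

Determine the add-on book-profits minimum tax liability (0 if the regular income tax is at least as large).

24,600 kr

Book-profits minimum tax:
  Adjusted income: 413,500 kr + 71,500 kr + 13,000 kr + 75,000 kr = 573,000 kr
  Less exemption 72,000 kr → base 501,000 kr
  501,000 kr × 19% = 95,190 kr

Regular income tax:
  32,000 kr × 6% = 1,920 kr
  381,500 kr × 18% = 68,670 kr
  → 70,590 kr

Excess of book-profits minimum tax over regular income tax: 95,190 kr − 70,590 kr = 24,600 kr.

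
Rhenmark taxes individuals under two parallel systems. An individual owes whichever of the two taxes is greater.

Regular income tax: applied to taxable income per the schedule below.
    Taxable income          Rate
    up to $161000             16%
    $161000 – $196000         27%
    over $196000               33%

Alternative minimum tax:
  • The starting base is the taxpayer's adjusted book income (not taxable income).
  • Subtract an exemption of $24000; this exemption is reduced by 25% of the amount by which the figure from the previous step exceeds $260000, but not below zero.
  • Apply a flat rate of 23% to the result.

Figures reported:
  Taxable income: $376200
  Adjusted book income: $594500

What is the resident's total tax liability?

Alternative minimum tax:
  Base (adjusted book income): $594500
  Exemption: 25% × ($594500 − $260000) = $83625 ≥ $24000, so the exemption is fully phased out
  Base: $594500 − $0 = $594500
  $594500 × 23% = $136735

Regular income tax:
  $161000 × 16% = $25760
  $35000 × 27% = $9450
  $180200 × 33% = $59466
  → $94676

$136735 > $94676, so the alternative minimum tax is the binding amount.

$136735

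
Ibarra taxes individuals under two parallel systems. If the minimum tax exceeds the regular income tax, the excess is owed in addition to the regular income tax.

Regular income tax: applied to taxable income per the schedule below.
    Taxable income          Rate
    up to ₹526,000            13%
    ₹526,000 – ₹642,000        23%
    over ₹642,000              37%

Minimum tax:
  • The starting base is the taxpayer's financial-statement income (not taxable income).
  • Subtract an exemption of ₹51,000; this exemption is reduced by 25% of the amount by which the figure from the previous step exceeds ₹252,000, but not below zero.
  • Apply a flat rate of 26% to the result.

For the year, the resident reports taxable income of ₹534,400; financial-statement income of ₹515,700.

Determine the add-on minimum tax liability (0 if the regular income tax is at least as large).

₹63,770

Regular income tax:
  ₹526,000 × 13% = ₹68,380
  ₹8,400 × 23% = ₹1,932
  → ₹70,312

Minimum tax:
  Base (financial-statement income): ₹515,700
  Exemption: 25% × (₹515,700 − ₹252,000) = ₹65,925 ≥ ₹51,000, so the exemption is fully phased out
  Base: ₹515,700 − ₹0 = ₹515,700
  ₹515,700 × 26% = ₹134,082

Excess of minimum tax over regular income tax: ₹134,082 − ₹70,312 = ₹63,770.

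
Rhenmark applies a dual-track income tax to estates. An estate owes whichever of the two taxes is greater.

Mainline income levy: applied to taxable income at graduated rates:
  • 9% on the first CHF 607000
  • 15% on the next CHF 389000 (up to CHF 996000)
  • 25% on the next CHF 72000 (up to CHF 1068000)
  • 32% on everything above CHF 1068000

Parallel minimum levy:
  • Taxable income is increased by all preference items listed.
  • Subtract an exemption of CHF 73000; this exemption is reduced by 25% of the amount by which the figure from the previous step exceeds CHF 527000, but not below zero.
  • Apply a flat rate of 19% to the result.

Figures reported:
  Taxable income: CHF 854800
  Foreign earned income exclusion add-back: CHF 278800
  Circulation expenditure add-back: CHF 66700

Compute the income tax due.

Mainline income levy:
  CHF 607000 × 9% = CHF 54630
  CHF 247800 × 15% = CHF 37170
  → CHF 91800

Parallel minimum levy:
  Adjusted income: CHF 854800 + CHF 278800 + CHF 66700 = CHF 1200300
  Exemption: 25% × (CHF 1200300 − CHF 527000) = CHF 168325 ≥ CHF 73000, so the exemption is fully phased out
  Base: CHF 1200300 − CHF 0 = CHF 1200300
  CHF 1200300 × 19% = CHF 228057

CHF 228057 > CHF 91800, so the parallel minimum levy is the binding amount.

CHF 228057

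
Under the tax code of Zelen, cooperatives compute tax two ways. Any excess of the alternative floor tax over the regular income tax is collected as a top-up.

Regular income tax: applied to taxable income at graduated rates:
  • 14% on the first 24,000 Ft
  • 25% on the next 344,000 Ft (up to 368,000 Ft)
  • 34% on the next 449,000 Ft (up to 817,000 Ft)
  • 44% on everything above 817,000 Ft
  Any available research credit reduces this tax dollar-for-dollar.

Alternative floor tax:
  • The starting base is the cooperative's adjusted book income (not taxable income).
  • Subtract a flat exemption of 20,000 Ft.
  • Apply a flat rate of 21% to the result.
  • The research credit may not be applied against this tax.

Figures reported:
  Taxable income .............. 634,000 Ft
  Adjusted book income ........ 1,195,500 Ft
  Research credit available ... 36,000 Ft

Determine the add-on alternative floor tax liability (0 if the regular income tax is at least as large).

103,055 Ft

Regular income tax:
  24,000 Ft × 14% = 3,360 Ft
  344,000 Ft × 25% = 86,000 Ft
  266,000 Ft × 34% = 90,440 Ft
  → 179,800 Ft
  Less research credit 36,000 Ft → 143,800 Ft

Alternative floor tax:
  Base (adjusted book income): 1,195,500 Ft
  Less exemption 20,000 Ft → base 1,175,500 Ft
  1,175,500 Ft × 21% = 246,855 Ft

Excess of alternative floor tax over regular income tax: 246,855 Ft − 143,800 Ft = 103,055 Ft.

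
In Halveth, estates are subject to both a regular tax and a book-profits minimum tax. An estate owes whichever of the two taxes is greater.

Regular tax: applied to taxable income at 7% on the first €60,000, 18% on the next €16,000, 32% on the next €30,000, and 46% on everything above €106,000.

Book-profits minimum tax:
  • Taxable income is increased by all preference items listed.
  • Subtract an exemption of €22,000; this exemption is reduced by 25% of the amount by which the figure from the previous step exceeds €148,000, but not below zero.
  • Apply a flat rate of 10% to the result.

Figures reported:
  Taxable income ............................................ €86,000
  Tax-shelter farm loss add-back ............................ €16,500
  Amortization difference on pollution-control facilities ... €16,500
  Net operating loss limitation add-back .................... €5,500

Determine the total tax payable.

€10,280

Book-profits minimum tax:
  Adjusted income: €86,000 + €16,500 + €16,500 + €5,500 = €124,500
  Exemption: €124,500 ≤ €148,000, so full €22,000 applies
  Base: €124,500 − €22,000 = €102,500
  €102,500 × 10% = €10,250

Regular tax:
  €60,000 × 7% = €4,200
  €16,000 × 18% = €2,880
  €10,000 × 32% = €3,200
  → €10,280

€10,280 > €10,250, so the regular tax governs.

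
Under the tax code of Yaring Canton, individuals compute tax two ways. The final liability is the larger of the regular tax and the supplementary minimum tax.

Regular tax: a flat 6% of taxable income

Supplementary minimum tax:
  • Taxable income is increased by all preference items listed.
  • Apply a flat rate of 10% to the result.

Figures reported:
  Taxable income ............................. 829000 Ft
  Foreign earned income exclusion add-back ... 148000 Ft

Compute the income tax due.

Regular tax:
  829000 Ft × 6% = 49740 Ft

Supplementary minimum tax:
  Adjusted income: 829000 Ft + 148000 Ft = 977000 Ft
  977000 Ft × 10% = 97700 Ft

97700 Ft > 49740 Ft, so the supplementary minimum tax is the binding amount.

97700 Ft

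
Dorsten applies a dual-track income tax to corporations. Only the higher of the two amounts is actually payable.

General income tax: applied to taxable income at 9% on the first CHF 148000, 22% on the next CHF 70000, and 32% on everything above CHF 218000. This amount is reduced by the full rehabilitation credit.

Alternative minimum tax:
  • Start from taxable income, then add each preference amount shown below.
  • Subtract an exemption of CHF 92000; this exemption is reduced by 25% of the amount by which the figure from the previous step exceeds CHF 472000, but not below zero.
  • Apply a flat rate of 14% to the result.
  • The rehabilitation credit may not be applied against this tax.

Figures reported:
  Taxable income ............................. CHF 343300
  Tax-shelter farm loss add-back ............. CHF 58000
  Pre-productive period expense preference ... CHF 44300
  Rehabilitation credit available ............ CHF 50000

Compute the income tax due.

CHF 49504

Alternative minimum tax:
  Adjusted income: CHF 343300 + CHF 58000 + CHF 44300 = CHF 445600
  Exemption: CHF 445600 ≤ CHF 472000, so full CHF 92000 applies
  Base: CHF 445600 − CHF 92000 = CHF 353600
  CHF 353600 × 14% = CHF 49504

General income tax:
  CHF 148000 × 9% = CHF 13320
  CHF 70000 × 22% = CHF 15400
  CHF 125300 × 32% = CHF 40096
  → CHF 68816
  Less rehabilitation credit CHF 50000 → CHF 18816

CHF 49504 > CHF 18816, so the alternative minimum tax is the binding amount.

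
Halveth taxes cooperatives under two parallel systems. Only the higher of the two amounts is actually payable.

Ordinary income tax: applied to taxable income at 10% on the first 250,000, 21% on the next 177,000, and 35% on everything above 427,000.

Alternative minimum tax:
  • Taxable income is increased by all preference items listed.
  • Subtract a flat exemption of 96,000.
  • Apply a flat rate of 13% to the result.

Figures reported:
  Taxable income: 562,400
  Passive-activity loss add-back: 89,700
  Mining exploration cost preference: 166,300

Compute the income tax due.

109,560

Ordinary income tax:
  250,000 × 10% = 25,000
  177,000 × 21% = 37,170
  135,400 × 35% = 47,390
  → 109,560

Alternative minimum tax:
  Adjusted income: 562,400 + 89,700 + 166,300 = 818,400
  Less exemption 96,000 → base 722,400
  722,400 × 13% = 93,912

109,560 > 93,912, so the ordinary income tax governs.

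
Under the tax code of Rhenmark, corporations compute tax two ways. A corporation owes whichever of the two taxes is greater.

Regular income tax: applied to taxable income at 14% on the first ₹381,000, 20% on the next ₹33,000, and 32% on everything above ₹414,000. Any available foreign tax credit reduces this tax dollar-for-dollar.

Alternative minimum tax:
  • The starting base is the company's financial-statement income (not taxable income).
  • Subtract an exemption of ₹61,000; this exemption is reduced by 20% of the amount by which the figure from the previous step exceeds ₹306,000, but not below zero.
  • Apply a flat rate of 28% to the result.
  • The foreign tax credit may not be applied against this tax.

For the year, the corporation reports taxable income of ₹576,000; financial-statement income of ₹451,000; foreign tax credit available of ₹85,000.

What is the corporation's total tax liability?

Regular income tax:
  ₹381,000 × 14% = ₹53,340
  ₹33,000 × 20% = ₹6,600
  ₹162,000 × 32% = ₹51,840
  → ₹111,780
  Less foreign tax credit ₹85,000 → ₹26,780

Alternative minimum tax:
  Base (financial-statement income): ₹451,000
  Exemption: ₹61,000 − 20% × (₹451,000 − ₹306,000) = ₹61,000 − ₹29,000 = ₹32,000
  Base: ₹451,000 − ₹32,000 = ₹419,000
  ₹419,000 × 28% = ₹117,320

₹117,320 > ₹26,780, so the alternative minimum tax is the binding amount.

₹117,320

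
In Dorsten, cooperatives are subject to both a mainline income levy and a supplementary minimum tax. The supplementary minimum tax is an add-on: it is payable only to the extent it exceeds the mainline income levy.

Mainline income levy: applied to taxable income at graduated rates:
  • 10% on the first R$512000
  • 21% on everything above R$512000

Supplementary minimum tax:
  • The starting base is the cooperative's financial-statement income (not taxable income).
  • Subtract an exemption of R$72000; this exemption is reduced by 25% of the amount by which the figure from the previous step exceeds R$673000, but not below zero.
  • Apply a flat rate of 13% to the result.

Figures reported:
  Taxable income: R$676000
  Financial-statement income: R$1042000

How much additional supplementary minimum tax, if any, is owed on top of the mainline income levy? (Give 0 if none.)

R$49820

Supplementary minimum tax:
  Base (financial-statement income): R$1042000
  Exemption: 25% × (R$1042000 − R$673000) = R$92250 ≥ R$72000, so the exemption is fully phased out
  Base: R$1042000 − R$0 = R$1042000
  R$1042000 × 13% = R$135460

Mainline income levy:
  R$512000 × 10% = R$51200
  R$164000 × 21% = R$34440
  → R$85640

Excess of supplementary minimum tax over mainline income levy: R$135460 − R$85640 = R$49820.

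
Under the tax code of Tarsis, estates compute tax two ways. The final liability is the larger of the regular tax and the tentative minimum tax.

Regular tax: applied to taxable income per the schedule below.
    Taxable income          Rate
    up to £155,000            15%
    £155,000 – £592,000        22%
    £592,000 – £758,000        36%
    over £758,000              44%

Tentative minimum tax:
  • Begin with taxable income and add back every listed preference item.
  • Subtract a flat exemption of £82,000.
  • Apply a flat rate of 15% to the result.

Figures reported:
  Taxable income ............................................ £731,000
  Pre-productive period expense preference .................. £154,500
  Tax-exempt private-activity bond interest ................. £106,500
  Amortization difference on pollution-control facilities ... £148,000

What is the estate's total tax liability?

Tentative minimum tax:
  Adjusted income: £731,000 + £154,500 + £106,500 + £148,000 = £1,140,000
  Less exemption £82,000 → base £1,058,000
  £1,058,000 × 15% = £158,700

Regular tax:
  £155,000 × 15% = £23,250
  £437,000 × 22% = £96,140
  £139,000 × 36% = £50,040
  → £169,430

£169,430 > £158,700, so the regular tax governs.

£169,430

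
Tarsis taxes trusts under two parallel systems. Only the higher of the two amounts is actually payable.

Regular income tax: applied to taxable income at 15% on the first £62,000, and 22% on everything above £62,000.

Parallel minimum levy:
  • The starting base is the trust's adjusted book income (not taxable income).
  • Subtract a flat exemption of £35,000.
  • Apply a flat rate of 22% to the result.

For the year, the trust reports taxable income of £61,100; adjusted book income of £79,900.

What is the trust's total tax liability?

Parallel minimum levy:
  Base (adjusted book income): £79,900
  Less exemption £35,000 → base £44,900
  £44,900 × 22% = £9,878

Regular income tax:
  £61,100 × 15% = £9,165

£9,878 > £9,165, so the parallel minimum levy is the binding amount.

£9,878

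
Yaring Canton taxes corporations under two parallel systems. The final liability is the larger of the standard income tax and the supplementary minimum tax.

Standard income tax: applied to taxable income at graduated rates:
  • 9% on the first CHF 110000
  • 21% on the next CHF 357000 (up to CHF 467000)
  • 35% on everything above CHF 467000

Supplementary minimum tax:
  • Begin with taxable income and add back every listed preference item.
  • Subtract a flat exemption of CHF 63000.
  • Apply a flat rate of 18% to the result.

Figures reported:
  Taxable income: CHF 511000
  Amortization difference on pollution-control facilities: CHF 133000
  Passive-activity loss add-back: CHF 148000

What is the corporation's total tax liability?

CHF 131220

Supplementary minimum tax:
  Adjusted income: CHF 511000 + CHF 133000 + CHF 148000 = CHF 792000
  Less exemption CHF 63000 → base CHF 729000
  CHF 729000 × 18% = CHF 131220

Standard income tax:
  CHF 110000 × 9% = CHF 9900
  CHF 357000 × 21% = CHF 74970
  CHF 44000 × 35% = CHF 15400
  → CHF 100270

CHF 131220 > CHF 100270, so the supplementary minimum tax is the binding amount.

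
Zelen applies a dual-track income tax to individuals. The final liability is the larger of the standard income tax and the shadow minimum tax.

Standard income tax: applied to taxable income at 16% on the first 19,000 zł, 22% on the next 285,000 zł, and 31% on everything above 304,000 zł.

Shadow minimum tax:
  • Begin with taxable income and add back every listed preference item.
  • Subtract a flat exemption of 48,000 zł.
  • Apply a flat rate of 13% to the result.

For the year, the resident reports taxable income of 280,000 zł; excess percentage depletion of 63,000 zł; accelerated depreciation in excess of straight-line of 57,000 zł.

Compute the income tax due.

60,460 zł

Standard income tax:
  19,000 zł × 16% = 3,040 zł
  261,000 zł × 22% = 57,420 zł
  → 60,460 zł

Shadow minimum tax:
  Adjusted income: 280,000 zł + 63,000 zł + 57,000 zł = 400,000 zł
  Less exemption 48,000 zł → base 352,000 zł
  352,000 zł × 13% = 45,760 zł

60,460 zł > 45,760 zł, so the standard income tax governs.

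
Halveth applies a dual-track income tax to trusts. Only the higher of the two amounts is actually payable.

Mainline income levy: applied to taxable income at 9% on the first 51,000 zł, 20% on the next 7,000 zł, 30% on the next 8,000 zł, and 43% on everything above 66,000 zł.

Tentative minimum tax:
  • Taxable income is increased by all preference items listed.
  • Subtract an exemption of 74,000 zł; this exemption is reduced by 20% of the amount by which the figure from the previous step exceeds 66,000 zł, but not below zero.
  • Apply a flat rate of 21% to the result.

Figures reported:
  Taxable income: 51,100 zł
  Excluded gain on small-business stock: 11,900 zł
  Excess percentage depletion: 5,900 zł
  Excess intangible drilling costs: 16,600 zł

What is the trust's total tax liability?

Tentative minimum tax:
  Adjusted income: 51,100 zł + 11,900 zł + 5,900 zł + 16,600 zł = 85,500 zł
  Exemption: 74,000 zł − 20% × (85,500 zł − 66,000 zł) = 74,000 zł − 3,900 zł = 70,100 zł
  Base: 85,500 zł − 70,100 zł = 15,400 zł
  15,400 zł × 21% = 3,234 zł

Mainline income levy:
  51,000 zł × 9% = 4,590 zł
  100 zł × 20% = 20 zł
  → 4,610 zł

4,610 zł > 3,234 zł, so the mainline income levy governs.

4,610 zł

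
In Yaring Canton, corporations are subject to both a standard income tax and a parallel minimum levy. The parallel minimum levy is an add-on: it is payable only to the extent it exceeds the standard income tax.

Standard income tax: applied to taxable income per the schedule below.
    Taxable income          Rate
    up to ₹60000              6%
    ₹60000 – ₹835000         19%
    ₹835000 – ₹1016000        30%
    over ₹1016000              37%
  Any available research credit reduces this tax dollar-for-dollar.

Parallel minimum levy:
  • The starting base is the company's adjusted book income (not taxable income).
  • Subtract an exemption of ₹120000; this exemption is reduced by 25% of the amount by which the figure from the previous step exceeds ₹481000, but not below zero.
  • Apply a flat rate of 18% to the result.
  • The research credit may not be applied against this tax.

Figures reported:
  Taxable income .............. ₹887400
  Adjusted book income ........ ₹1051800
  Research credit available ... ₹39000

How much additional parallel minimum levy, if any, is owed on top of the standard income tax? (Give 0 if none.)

₹61754

Parallel minimum levy:
  Base (adjusted book income): ₹1051800
  Exemption: 25% × (₹1051800 − ₹481000) = ₹142700 ≥ ₹120000, so the exemption is fully phased out
  Base: ₹1051800 − ₹0 = ₹1051800
  ₹1051800 × 18% = ₹189324

Standard income tax:
  ₹60000 × 6% = ₹3600
  ₹775000 × 19% = ₹147250
  ₹52400 × 30% = ₹15720
  → ₹166570
  Less research credit ₹39000 → ₹127570

Excess of parallel minimum levy over standard income tax: ₹189324 − ₹127570 = ₹61754.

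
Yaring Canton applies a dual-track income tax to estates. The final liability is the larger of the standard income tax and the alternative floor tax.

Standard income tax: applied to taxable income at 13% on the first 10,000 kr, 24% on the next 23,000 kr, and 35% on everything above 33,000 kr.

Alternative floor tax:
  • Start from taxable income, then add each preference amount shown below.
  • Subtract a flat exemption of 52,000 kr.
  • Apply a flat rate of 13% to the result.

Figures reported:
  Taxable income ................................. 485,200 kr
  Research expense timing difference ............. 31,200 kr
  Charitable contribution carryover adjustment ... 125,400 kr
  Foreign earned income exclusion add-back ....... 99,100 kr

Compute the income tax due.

165,090 kr

Standard income tax:
  10,000 kr × 13% = 1,300 kr
  23,000 kr × 24% = 5,520 kr
  452,200 kr × 35% = 158,270 kr
  → 165,090 kr

Alternative floor tax:
  Adjusted income: 485,200 kr + 31,200 kr + 125,400 kr + 99,100 kr = 740,900 kr
  Less exemption 52,000 kr → base 688,900 kr
  688,900 kr × 13% = 89,557 kr

165,090 kr > 89,557 kr, so the standard income tax governs.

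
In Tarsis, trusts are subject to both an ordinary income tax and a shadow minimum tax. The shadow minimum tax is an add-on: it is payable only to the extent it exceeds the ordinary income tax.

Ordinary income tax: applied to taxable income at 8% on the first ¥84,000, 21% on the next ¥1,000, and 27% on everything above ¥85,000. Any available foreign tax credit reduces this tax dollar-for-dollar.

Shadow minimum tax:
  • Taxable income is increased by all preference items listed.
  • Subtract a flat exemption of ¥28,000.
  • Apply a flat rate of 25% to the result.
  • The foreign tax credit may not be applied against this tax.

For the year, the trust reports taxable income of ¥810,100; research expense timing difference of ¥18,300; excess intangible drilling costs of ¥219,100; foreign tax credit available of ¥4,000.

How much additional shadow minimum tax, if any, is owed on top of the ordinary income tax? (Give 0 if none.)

¥56,168

Ordinary income tax:
  ¥84,000 × 8% = ¥6,720
  ¥1,000 × 21% = ¥210
  ¥725,100 × 27% = ¥195,777
  → ¥202,707
  Less foreign tax credit ¥4,000 → ¥198,707

Shadow minimum tax:
  Adjusted income: ¥810,100 + ¥18,300 + ¥219,100 = ¥1,047,500
  Less exemption ¥28,000 → base ¥1,019,500
  ¥1,019,500 × 25% = ¥254,875

Excess of shadow minimum tax over ordinary income tax: ¥254,875 − ¥198,707 = ¥56,168.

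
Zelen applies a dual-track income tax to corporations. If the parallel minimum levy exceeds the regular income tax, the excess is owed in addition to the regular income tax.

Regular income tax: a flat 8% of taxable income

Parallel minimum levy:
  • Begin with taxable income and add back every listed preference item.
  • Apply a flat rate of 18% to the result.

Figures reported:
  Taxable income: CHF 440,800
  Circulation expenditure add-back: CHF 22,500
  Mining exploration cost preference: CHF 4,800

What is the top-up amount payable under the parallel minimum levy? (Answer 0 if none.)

CHF 48,994

Regular income tax:
  CHF 440,800 × 8% = CHF 35,264

Parallel minimum levy:
  Adjusted income: CHF 440,800 + CHF 22,500 + CHF 4,800 = CHF 468,100
  CHF 468,100 × 18% = CHF 84,258

Excess of parallel minimum levy over regular income tax: CHF 84,258 − CHF 35,264 = CHF 48,994.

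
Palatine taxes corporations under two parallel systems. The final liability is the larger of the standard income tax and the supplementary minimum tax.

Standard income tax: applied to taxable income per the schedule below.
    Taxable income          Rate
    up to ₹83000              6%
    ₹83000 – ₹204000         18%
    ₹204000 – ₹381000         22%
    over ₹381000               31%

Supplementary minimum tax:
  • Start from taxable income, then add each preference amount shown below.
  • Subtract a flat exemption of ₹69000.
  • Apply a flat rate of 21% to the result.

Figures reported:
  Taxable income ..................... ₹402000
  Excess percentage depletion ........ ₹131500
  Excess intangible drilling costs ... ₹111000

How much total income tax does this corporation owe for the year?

₹120855

Supplementary minimum tax:
  Adjusted income: ₹402000 + ₹131500 + ₹111000 = ₹644500
  Less exemption ₹69000 → base ₹575500
  ₹575500 × 21% = ₹120855

Standard income tax:
  ₹83000 × 6% = ₹4980
  ₹121000 × 18% = ₹21780
  ₹177000 × 22% = ₹38940
  ₹21000 × 31% = ₹6510
  → ₹72210

₹120855 > ₹72210, so the supplementary minimum tax is the binding amount.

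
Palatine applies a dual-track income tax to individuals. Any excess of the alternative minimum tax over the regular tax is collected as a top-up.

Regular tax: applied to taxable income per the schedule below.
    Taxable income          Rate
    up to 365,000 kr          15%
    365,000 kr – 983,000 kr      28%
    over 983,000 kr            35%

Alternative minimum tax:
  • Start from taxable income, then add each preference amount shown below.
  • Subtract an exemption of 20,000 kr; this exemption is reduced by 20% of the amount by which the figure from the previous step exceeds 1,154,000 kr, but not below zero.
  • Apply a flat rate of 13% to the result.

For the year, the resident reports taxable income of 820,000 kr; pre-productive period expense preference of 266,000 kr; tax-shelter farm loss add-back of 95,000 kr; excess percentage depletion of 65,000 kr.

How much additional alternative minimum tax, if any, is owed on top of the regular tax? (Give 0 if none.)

Alternative minimum tax:
  Adjusted income: 820,000 kr + 266,000 kr + 95,000 kr + 65,000 kr = 1,246,000 kr
  Exemption: 20,000 kr − 20% × (1,246,000 kr − 1,154,000 kr) = 20,000 kr − 18,400 kr = 1,600 kr
  Base: 1,246,000 kr − 1,600 kr = 1,244,400 kr
  1,244,400 kr × 13% = 161,772 kr

Regular tax:
  365,000 kr × 15% = 54,750 kr
  455,000 kr × 28% = 127,400 kr
  → 182,150 kr

161,772 kr ≤ 182,150 kr, so no add-on is due.

0 kr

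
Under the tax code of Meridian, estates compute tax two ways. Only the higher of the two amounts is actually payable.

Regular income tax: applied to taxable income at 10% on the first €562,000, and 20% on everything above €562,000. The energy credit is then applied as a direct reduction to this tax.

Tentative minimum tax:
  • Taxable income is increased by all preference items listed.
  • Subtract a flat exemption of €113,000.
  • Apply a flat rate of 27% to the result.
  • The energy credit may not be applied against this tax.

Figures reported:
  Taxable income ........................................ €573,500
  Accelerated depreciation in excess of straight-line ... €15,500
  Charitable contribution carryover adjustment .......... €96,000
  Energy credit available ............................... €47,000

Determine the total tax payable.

€154,440

Tentative minimum tax:
  Adjusted income: €573,500 + €15,500 + €96,000 = €685,000
  Less exemption €113,000 → base €572,000
  €572,000 × 27% = €154,440

Regular income tax:
  €562,000 × 10% = €56,200
  €11,500 × 20% = €2,300
  → €58,500
  Less energy credit €47,000 → €11,500

€154,440 > €11,500, so the tentative minimum tax is the binding amount.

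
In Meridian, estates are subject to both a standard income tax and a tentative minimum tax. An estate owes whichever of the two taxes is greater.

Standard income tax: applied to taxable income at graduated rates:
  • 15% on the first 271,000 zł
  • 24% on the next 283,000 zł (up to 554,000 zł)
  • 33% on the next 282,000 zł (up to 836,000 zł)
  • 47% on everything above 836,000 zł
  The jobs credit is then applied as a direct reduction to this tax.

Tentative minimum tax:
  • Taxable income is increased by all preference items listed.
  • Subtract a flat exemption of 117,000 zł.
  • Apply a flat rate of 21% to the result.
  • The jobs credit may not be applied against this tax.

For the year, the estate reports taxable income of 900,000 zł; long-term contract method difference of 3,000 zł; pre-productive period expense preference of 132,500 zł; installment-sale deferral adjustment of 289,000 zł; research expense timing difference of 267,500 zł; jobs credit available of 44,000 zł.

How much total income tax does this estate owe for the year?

Standard income tax:
  271,000 zł × 15% = 40,650 zł
  283,000 zł × 24% = 67,920 zł
  282,000 zł × 33% = 93,060 zł
  64,000 zł × 47% = 30,080 zł
  → 231,710 zł
  Less jobs credit 44,000 zł → 187,710 zł

Tentative minimum tax:
  Adjusted income: 900,000 zł + 3,000 zł + 132,500 zł + 289,000 zł + 267,500 zł = 1,592,000 zł
  Less exemption 117,000 zł → base 1,475,000 zł
  1,475,000 zł × 21% = 309,750 zł

309,750 zł > 187,710 zł, so the tentative minimum tax is the binding amount.

309,750 zł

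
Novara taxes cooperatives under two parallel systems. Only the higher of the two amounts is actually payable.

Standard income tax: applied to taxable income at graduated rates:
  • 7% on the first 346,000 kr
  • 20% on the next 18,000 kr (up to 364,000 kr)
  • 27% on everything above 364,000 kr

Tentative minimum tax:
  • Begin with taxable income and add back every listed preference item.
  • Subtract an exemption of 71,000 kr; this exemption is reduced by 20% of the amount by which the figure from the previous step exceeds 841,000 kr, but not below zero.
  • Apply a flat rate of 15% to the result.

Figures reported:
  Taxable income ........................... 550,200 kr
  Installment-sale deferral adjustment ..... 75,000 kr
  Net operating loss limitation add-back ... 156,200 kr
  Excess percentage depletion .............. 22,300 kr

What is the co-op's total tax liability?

109,905 kr

Standard income tax:
  346,000 kr × 7% = 24,220 kr
  18,000 kr × 20% = 3,600 kr
  186,200 kr × 27% = 50,274 kr
  → 78,094 kr

Tentative minimum tax:
  Adjusted income: 550,200 kr + 75,000 kr + 156,200 kr + 22,300 kr = 803,700 kr
  Exemption: 803,700 kr ≤ 841,000 kr, so full 71,000 kr applies
  Base: 803,700 kr − 71,000 kr = 732,700 kr
  732,700 kr × 15% = 109,905 kr

109,905 kr > 78,094 kr, so the tentative minimum tax is the binding amount.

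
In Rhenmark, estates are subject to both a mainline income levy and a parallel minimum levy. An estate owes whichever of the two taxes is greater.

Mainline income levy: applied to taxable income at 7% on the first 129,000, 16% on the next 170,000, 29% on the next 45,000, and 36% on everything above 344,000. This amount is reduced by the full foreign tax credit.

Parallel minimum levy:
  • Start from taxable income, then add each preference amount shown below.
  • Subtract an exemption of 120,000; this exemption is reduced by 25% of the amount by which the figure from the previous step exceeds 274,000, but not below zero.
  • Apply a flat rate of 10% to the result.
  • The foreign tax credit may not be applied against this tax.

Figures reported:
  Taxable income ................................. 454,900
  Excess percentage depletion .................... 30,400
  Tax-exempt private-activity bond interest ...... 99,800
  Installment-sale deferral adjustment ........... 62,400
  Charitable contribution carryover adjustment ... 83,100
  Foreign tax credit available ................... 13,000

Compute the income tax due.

Mainline income levy:
  129,000 × 7% = 9,030
  170,000 × 16% = 27,200
  45,000 × 29% = 13,050
  110,900 × 36% = 39,924
  → 89,204
  Less foreign tax credit 13,000 → 76,204

Parallel minimum levy:
  Adjusted income: 454,900 + 30,400 + 99,800 + 62,400 + 83,100 = 730,600
  Exemption: 120,000 − 25% × (730,600 − 274,000) = 120,000 − 114,150 = 5,850
  Base: 730,600 − 5,850 = 724,750
  724,750 × 10% = 72,475

76,204 > 72,475, so the mainline income levy governs.

76,204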